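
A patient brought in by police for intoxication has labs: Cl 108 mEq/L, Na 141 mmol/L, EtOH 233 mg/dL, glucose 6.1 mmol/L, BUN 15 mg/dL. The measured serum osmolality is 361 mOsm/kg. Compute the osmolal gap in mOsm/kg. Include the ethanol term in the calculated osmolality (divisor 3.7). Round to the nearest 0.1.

Calculated osmolality = 2·Na + glucose + BUN/2.8 + ethanol/3.7
= 2·141 + 6.1 + 15/2.8 + 233/3.7
= 282 + 6.10 + 5.36 + 62.97
= 356.43 mOsm/kg ≈ 356.4 mOsm/kg
Osmolar gap = measured − calculated = 361 − 356.4 = 4.6 mOsm/kg

4.6 mOsm/kg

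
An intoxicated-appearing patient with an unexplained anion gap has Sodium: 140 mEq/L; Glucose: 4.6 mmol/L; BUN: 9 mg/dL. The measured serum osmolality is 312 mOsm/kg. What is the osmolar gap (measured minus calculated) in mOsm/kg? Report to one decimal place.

Calculated osmolality = 2·Na + glucose + BUN/2.8
= 2·140 + 4.6 + 9/2.8
= 280 + 4.60 + 3.21
= 287.81 mOsm/kg ≈ 287.8 mOsm/kg
Osmolar gap = measured − calculated = 312 − 287.8 = 24.2 mOsm/kg

24.2 mOsm/kg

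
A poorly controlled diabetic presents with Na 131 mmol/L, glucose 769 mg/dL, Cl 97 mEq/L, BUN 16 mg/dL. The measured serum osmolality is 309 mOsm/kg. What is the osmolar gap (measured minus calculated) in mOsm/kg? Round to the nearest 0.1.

Calculated osmolality = 2·Na + glucose/18 + BUN/2.8
= 2·131 + 769/18 + 16/2.8
= 262 + 42.72 + 5.71
= 310.43 mOsm/kg ≈ 310.4 mOsm/kg
Osmolar gap = measured − calculated = 309 − 310.4 = -1.4 mOsm/kg

-1.4 mOsm/kg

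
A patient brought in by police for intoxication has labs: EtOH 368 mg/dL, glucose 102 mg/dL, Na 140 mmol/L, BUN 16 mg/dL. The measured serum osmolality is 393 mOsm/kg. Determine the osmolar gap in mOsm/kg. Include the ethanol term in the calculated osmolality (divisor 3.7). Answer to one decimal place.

2.2 mOsm/kg

Calculated osmolality = 2·Na + glucose/18 + BUN/2.8 + ethanol/3.7
= 2·140 + 102/18 + 16/2.8 + 368/3.7
= 280 + 5.67 + 5.71 + 99.46
= 390.84 mOsm/kg ≈ 390.8 mOsm/kg
Osmolar gap = measured − calculated = 393 − 390.8 = 2.2 mOsm/kg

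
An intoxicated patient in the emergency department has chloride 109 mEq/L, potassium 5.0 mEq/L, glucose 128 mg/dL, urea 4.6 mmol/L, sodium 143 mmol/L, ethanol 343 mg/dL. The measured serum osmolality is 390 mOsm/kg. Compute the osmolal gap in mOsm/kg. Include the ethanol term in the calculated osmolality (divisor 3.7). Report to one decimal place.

Calculated osmolality = 2·Na + glucose/18 + urea + ethanol/3.7
= 2·143 + 128/18 + 4.6 + 343/3.7
= 286 + 7.11 + 4.60 + 92.70
= 390.41 mOsm/kg ≈ 390.4 mOsm/kg
Osmolar gap = measured − calculated = 390 − 390.4 = -0.4 mOsm/kg

-0.4 mOsm/kg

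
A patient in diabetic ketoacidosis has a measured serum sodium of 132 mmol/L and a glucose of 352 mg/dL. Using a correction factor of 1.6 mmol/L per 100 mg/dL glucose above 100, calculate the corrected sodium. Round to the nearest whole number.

Corrected Na = measured Na + 1.6 · (glucose − 100)/100
= 132 + 1.6 · (352 − 100)/100
= 132 + 4
= 136 mmol/L

136 mmol/L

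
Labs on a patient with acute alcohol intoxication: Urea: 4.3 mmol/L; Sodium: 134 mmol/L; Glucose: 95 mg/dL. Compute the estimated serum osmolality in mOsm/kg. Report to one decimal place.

Calculated osmolality = 2·Na + glucose/18 + urea
= 2·134 + 95/18 + 4.3
= 268 + 5.28 + 4.30
= 277.58 mOsm/kg

277.6 mOsm/kg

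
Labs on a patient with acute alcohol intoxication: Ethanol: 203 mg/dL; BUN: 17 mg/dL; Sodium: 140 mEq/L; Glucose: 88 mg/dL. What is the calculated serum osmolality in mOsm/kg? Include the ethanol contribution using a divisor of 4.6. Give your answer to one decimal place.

335.1 mOsm/kg

Calculated osmolality = 2·Na + glucose/18 + BUN/2.8 + ethanol/4.6
= 2·140 + 88/18 + 17/2.8 + 203/4.6
= 280 + 4.89 + 6.07 + 44.13
= 335.09 mOsm/kg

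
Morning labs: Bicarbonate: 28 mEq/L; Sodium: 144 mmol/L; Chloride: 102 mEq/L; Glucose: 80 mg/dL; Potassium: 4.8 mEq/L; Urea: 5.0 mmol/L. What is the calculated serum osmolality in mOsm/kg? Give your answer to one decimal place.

297.4 mOsm/kg

Calculated osmolality = 2·Na + glucose/18 + urea
= 2·144 + 80/18 + 5
= 288 + 4.44 + 5
= 297.44 mOsm/kg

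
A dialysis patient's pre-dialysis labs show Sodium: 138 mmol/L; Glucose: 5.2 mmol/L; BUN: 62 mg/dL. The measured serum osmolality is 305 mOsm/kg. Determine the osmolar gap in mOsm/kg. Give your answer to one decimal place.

Calculated osmolality = 2·Na + glucose + BUN/2.8
= 2·138 + 5.2 + 62/2.8
= 276 + 5.20 + 22.14
= 303.34 mOsm/kg ≈ 303.3 mOsm/kg
Osmolar gap = measured − calculated = 305 − 303.3 = 1.7 mOsm/kg

1.7 mOsm/kg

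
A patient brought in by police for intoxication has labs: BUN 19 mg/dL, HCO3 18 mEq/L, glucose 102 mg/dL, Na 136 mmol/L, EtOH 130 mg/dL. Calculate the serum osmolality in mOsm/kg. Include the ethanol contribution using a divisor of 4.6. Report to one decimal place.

Calculated osmolality = 2·Na + glucose/18 + BUN/2.8 + ethanol/4.6
= 2·136 + 102/18 + 19/2.8 + 130/4.6
= 272 + 5.67 + 6.79 + 28.26
= 312.72 mOsm/kg

312.7 mOsm/kg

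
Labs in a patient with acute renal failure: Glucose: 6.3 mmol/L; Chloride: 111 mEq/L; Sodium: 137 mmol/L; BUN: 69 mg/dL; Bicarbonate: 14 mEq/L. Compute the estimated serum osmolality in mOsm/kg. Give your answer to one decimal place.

304.9 mOsm/kg

Calculated osmolality = 2·Na + glucose + BUN/2.8
= 2·137 + 6.3 + 69/2.8
= 274 + 6.30 + 24.64
= 304.94 mOsm/kg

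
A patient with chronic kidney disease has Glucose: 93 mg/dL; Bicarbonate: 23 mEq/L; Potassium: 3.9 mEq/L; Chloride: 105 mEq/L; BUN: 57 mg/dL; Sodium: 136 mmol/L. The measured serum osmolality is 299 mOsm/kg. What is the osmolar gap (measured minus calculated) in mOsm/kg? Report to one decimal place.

Calculated osmolality = 2·Na + glucose/18 + BUN/2.8
= 2·136 + 93/18 + 57/2.8
= 272 + 5.17 + 20.36
= 297.53 mOsm/kg ≈ 297.5 mOsm/kg
Osmolar gap = measured − calculated = 299 − 297.5 = 1.5 mOsm/kg

1.5 mOsm/kg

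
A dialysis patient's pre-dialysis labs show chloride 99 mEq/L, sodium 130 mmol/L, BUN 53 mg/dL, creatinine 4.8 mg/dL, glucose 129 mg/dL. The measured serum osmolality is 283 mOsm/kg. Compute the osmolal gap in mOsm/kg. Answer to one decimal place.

Calculated osmolality = 2·Na + glucose/18 + BUN/2.8
= 2·130 + 129/18 + 53/2.8
= 260 + 7.17 + 18.93
= 286.1 mOsm/kg ≈ 286.1 mOsm/kg
Osmolar gap = measured − calculated = 283 − 286.1 = -3.1 mOsm/kg

-3.1 mOsm/kg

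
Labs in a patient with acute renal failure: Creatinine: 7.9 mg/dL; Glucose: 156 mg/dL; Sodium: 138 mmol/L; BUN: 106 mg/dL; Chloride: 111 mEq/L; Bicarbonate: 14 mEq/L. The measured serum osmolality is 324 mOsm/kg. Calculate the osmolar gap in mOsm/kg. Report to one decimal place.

Calculated osmolality = 2·Na + glucose/18 + BUN/2.8
= 2·138 + 156/18 + 106/2.8
= 276 + 8.67 + 37.86
= 322.53 mOsm/kg ≈ 322.5 mOsm/kg
Osmolar gap = measured − calculated = 324 − 322.5 = 1.5 mOsm/kg

1.5 mOsm/kg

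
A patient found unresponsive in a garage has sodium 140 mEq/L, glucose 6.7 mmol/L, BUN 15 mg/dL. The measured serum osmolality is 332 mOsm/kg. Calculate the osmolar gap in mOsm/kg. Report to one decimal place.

Calculated osmolality = 2·Na + glucose + BUN/2.8
= 2·140 + 6.7 + 15/2.8
= 280 + 6.70 + 5.36
= 292.06 mOsm/kg ≈ 292.1 mOsm/kg
Osmolar gap = measured − calculated = 332 − 292.1 = 39.9 mOsm/kg

39.9 mOsm/kg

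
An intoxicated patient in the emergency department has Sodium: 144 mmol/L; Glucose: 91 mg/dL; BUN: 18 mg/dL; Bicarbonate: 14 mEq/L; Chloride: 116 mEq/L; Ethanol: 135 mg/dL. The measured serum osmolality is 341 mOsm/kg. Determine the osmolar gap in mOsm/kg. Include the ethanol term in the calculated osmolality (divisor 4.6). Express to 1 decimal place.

Calculated osmolality = 2·Na + glucose/18 + BUN/2.8 + ethanol/4.6
= 2·144 + 91/18 + 18/2.8 + 135/4.6
= 288 + 5.06 + 6.43 + 29.35
= 328.84 mOsm/kg ≈ 328.8 mOsm/kg
Osmolar gap = measured − calculated = 341 − 328.8 = 12.2 mOsm/kg

12.2 mOsm/kg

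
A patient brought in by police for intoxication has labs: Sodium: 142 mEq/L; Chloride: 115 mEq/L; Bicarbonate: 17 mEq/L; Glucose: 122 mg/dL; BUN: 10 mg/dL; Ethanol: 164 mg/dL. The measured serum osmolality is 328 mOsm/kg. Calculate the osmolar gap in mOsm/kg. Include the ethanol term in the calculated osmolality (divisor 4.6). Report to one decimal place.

-2.0 mOsm/kg

Calculated osmolality = 2·Na + glucose/18 + BUN/2.8 + ethanol/4.6
= 2·142 + 122/18 + 10/2.8 + 164/4.6
= 284 + 6.78 + 3.57 + 35.65
= 330 mOsm/kg ≈ 330.0 mOsm/kg
Osmolar gap = measured − calculated = 328 − 330.0 = -2.0 mOsm/kg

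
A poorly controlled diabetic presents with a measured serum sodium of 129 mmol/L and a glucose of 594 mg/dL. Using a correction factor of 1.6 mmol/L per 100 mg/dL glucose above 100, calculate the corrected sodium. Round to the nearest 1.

137 mmol/L

Corrected Na = measured Na + 1.6 · (glucose − 100)/100
= 129 + 1.6 · (594 − 100)/100
= 129 + 7.9
= 136.9 mmol/L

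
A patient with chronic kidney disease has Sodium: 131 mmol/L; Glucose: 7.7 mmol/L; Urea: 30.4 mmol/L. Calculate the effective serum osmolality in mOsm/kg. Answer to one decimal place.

269.7 mOsm/kg

Effective osmolality excludes urea (freely permeant across cell membranes):
2·Na + glucose
= 2·131 + 7.7
= 262 + 7.7
= 269.7 mOsm/kg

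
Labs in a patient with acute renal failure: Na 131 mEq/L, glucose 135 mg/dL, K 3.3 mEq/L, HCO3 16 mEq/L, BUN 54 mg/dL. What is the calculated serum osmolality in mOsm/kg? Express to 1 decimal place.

288.8 mOsm/kg

Calculated osmolality = 2·Na + glucose/18 + BUN/2.8
= 2·131 + 135/18 + 54/2.8
= 262 + 7.50 + 19.29
= 288.79 mOsm/kg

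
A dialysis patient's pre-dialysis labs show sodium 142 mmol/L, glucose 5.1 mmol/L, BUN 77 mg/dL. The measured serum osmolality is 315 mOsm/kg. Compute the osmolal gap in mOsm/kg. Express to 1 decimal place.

-1.6 mOsm/kg

Calculated osmolality = 2·Na + glucose + BUN/2.8
= 2·142 + 5.1 + 77/2.8
= 284 + 5.10 + 27.50
= 316.6 mOsm/kg ≈ 316.6 mOsm/kg
Osmolar gap = measured − calculated = 315 − 316.6 = -1.6 mOsm/kg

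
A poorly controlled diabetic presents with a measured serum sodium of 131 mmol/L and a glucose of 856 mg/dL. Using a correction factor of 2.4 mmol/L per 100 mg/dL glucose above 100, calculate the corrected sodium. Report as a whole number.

Corrected Na = measured Na + 2.4 · (glucose − 100)/100
= 131 + 2.4 · (856 − 100)/100
= 131 + 18.1
= 149.1 mmol/L

149 mmol/L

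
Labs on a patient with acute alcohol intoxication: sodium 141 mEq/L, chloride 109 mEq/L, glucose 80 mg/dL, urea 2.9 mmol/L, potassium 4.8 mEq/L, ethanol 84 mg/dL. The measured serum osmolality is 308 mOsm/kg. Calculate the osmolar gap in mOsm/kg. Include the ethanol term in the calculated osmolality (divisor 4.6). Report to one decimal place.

Calculated osmolality = 2·Na + glucose/18 + urea + ethanol/4.6
= 2·141 + 80/18 + 2.9 + 84/4.6
= 282 + 4.44 + 2.90 + 18.26
= 307.6 mOsm/kg ≈ 307.6 mOsm/kg
Osmolar gap = measured − calculated = 308 − 307.6 = 0.4 mOsm/kg

0.4 mOsm/kg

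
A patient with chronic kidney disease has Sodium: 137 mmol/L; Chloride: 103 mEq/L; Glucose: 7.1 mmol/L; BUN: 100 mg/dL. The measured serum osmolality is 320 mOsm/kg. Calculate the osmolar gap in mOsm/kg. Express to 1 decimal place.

Calculated osmolality = 2·Na + glucose + BUN/2.8
= 2·137 + 7.1 + 100/2.8
= 274 + 7.10 + 35.71
= 316.81 mOsm/kg ≈ 316.8 mOsm/kg
Osmolar gap = measured − calculated = 320 − 316.8 = 3.2 mOsm/kg

3.2 mOsm/kg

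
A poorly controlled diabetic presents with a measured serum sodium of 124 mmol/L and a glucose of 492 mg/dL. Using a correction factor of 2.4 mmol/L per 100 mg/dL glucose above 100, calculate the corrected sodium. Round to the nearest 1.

Corrected Na = measured Na + 2.4 · (glucose − 100)/100
= 124 + 2.4 · (492 − 100)/100
= 124 + 9.4
= 133.4 mmol/L

133 mmol/L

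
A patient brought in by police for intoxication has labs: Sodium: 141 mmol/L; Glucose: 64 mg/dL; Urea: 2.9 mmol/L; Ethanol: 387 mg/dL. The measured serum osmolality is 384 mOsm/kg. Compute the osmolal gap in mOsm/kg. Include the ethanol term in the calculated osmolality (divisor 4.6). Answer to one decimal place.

11.4 mOsm/kg

Calculated osmolality = 2·Na + glucose/18 + urea + ethanol/4.6
= 2·141 + 64/18 + 2.9 + 387/4.6
= 282 + 3.56 + 2.90 + 84.13
= 372.59 mOsm/kg ≈ 372.6 mOsm/kg
Osmolar gap = measured − calculated = 384 − 372.6 = 11.4 mOsm/kg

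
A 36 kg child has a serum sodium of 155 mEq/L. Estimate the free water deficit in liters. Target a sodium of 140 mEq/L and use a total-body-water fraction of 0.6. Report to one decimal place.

TBW = 0.6 · 36 = 21.6 L
Free water deficit = TBW · (Na/140 − 1)
= 21.6 · (155/140 − 1)
= 21.6 · 0.1071
= 2.31 L

2.3 L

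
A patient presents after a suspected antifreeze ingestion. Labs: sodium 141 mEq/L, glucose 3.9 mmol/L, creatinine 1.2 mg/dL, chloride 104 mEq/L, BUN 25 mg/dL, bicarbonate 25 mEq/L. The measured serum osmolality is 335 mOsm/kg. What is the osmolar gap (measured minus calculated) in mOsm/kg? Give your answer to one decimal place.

Calculated osmolality = 2·Na + glucose + BUN/2.8
= 2·141 + 3.9 + 25/2.8
= 282 + 3.90 + 8.93
= 294.83 mOsm/kg ≈ 294.8 mOsm/kg
Osmolar gap = measured − calculated = 335 − 294.8 = 40.2 mOsm/kg

40.2 mOsm/kg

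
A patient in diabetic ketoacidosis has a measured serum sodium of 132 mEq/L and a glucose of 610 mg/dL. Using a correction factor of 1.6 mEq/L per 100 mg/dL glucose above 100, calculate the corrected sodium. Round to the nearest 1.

Corrected Na = measured Na + 1.6 · (glucose − 100)/100
= 132 + 1.6 · (610 − 100)/100
= 132 + 8.2
= 140.2 mEq/L

140 mEq/L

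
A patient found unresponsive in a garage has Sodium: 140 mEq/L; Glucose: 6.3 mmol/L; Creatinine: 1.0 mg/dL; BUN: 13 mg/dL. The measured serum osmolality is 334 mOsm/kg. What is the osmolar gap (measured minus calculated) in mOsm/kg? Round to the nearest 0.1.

Calculated osmolality = 2·Na + glucose + BUN/2.8
= 2·140 + 6.3 + 13/2.8
= 280 + 6.30 + 4.64
= 290.94 mOsm/kg ≈ 290.9 mOsm/kg
Osmolar gap = measured − calculated = 334 − 290.9 = 43.1 mOsm/kg

43.1 mOsm/kg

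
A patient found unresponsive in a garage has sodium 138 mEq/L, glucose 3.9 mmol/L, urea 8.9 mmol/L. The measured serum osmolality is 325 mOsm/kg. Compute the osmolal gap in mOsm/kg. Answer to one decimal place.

Calculated osmolality = 2·Na + glucose + urea
= 2·138 + 3.9 + 8.9
= 276 + 3.90 + 8.90
= 288.8 mOsm/kg ≈ 288.8 mOsm/kg
Osmolar gap = measured − calculated = 325 − 288.8 = 36.2 mOsm/kg

36.2 mOsm/kg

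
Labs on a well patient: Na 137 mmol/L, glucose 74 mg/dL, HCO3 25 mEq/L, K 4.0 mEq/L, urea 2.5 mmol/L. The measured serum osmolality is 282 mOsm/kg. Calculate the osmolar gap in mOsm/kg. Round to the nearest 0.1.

Calculated osmolality = 2·Na + glucose/18 + urea
= 2·137 + 74/18 + 2.5
= 274 + 4.11 + 2.50
= 280.61 mOsm/kg ≈ 280.6 mOsm/kg
Osmolar gap = measured − calculated = 282 − 280.6 = 1.4 mOsm/kg

1.4 mOsm/kg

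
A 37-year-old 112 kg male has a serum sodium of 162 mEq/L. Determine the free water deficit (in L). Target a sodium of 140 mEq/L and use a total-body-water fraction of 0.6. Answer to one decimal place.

TBW = 0.6 · 112 = 67.2 L
Free water deficit = TBW · (Na/140 − 1)
= 67.2 · (162/140 − 1)
= 67.2 · 0.1571
= 10.56 L

10.6 L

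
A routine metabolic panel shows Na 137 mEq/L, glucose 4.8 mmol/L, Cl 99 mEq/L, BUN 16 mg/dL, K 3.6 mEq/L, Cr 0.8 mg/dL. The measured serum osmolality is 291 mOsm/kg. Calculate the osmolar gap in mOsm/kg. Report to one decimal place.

Calculated osmolality = 2·Na + glucose + BUN/2.8
= 2·137 + 4.8 + 16/2.8
= 274 + 4.80 + 5.71
= 284.51 mOsm/kg ≈ 284.5 mOsm/kg
Osmolar gap = measured − calculated = 291 − 284.5 = 6.5 mOsm/kg

6.5 mOsm/kg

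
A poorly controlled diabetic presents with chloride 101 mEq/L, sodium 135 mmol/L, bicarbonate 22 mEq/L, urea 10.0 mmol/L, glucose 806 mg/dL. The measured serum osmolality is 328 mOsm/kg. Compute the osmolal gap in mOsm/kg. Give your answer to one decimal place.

3.2 mOsm/kg

Calculated osmolality = 2·Na + glucose/18 + urea
= 2·135 + 806/18 + 10
= 270 + 44.78 + 10
= 324.78 mOsm/kg ≈ 324.8 mOsm/kg
Osmolar gap = measured − calculated = 328 − 324.8 = 3.2 mOsm/kg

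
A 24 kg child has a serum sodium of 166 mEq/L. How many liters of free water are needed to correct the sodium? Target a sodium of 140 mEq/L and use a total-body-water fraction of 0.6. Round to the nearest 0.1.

2.7 L

TBW = 0.6 · 24 = 14.4 L
Free water deficit = TBW · (Na/140 − 1)
= 14.4 · (166/140 − 1)
= 14.4 · 0.1857
= 2.67 L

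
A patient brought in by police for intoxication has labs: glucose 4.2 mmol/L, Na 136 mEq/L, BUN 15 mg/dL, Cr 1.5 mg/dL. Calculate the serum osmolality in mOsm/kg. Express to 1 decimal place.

281.6 mOsm/kg

Calculated osmolality = 2·Na + glucose + BUN/2.8
= 2·136 + 4.2 + 15/2.8
= 272 + 4.20 + 5.36
= 281.56 mOsm/kg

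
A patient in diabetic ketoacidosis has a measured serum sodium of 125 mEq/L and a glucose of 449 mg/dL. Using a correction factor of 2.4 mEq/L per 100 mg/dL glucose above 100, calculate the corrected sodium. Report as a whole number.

133 mEq/L

Corrected Na = measured Na + 2.4 · (glucose − 100)/100
= 125 + 2.4 · (449 − 100)/100
= 125 + 8.4
= 133.4 mEq/L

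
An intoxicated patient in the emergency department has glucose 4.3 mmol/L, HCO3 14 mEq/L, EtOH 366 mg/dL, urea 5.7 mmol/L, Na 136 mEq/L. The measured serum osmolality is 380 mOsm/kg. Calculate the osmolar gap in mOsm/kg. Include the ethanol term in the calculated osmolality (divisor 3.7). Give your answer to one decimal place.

Calculated osmolality = 2·Na + glucose + urea + ethanol/3.7
= 2·136 + 4.3 + 5.7 + 366/3.7
= 272 + 4.30 + 5.70 + 98.92
= 380.92 mOsm/kg ≈ 380.9 mOsm/kg
Osmolar gap = measured − calculated = 380 − 380.9 = -0.9 mOsm/kg

-0.9 mOsm/kg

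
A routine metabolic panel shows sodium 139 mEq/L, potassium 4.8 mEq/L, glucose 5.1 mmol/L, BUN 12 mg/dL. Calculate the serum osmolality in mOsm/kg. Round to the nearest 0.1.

Calculated osmolality = 2·Na + glucose + BUN/2.8
= 2·139 + 5.1 + 12/2.8
= 278 + 5.10 + 4.29
= 287.39 mOsm/kg

287.4 mOsm/kg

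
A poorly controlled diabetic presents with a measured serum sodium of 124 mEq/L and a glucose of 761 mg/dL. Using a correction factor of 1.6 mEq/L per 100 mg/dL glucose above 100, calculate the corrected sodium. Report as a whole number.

135 mEq/L

Corrected Na = measured Na + 1.6 · (glucose − 100)/100
= 124 + 1.6 · (761 − 100)/100
= 124 + 10.6
= 134.6 mEq/L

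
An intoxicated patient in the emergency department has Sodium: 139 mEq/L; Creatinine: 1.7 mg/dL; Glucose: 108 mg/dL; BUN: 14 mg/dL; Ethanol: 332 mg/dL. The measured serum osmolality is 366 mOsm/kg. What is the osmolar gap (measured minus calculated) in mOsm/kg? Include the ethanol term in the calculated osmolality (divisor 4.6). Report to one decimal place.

Calculated osmolality = 2·Na + glucose/18 + BUN/2.8 + ethanol/4.6
= 2·139 + 108/18 + 14/2.8 + 332/4.6
= 278 + 6 + 5 + 72.17
= 361.17 mOsm/kg ≈ 361.2 mOsm/kg
Osmolar gap = measured − calculated = 366 − 361.2 = 4.8 mOsm/kg

4.8 mOsm/kg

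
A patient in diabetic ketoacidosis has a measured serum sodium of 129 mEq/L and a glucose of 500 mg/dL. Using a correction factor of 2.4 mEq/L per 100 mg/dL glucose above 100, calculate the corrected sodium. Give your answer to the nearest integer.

139 mEq/L

Corrected Na = measured Na + 2.4 · (glucose − 100)/100
= 129 + 2.4 · (500 − 100)/100
= 129 + 9.6
= 138.6 mEq/L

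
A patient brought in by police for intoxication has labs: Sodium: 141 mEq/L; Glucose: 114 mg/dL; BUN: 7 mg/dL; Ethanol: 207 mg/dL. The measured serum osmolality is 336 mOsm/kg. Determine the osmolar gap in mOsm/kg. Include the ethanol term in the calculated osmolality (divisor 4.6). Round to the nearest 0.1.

0.2 mOsm/kg

Calculated osmolality = 2·Na + glucose/18 + BUN/2.8 + ethanol/4.6
= 2·141 + 114/18 + 7/2.8 + 207/4.6
= 282 + 6.33 + 2.50 + 45
= 335.83 mOsm/kg ≈ 335.8 mOsm/kg
Osmolar gap = measured − calculated = 336 − 335.8 = 0.2 mOsm/kg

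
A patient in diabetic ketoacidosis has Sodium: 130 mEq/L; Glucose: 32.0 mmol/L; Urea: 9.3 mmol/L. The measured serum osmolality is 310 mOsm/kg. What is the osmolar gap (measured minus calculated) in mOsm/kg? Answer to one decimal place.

8.7 mOsm/kg

Calculated osmolality = 2·Na + glucose + urea
= 2·130 + 32 + 9.3
= 260 + 32 + 9.30
= 301.3 mOsm/kg ≈ 301.3 mOsm/kg
Osmolar gap = measured − calculated = 310 − 301.3 = 8.7 mOsm/kg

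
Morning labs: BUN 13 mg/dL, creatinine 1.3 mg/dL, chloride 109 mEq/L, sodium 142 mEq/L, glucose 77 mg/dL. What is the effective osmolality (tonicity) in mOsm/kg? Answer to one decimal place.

288.3 mOsm/kg

Effective osmolality excludes urea (freely permeant across cell membranes):
2·Na + glucose/18
= 2·142 + 77/18
= 284 + 4.28
= 288.28 mOsm/kg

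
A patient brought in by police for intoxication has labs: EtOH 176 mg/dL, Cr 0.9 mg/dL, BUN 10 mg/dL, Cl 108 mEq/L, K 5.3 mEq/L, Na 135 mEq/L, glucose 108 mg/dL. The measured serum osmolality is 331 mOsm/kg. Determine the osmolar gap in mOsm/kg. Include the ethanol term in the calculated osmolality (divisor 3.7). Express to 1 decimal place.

3.9 mOsm/kg

Calculated osmolality = 2·Na + glucose/18 + BUN/2.8 + ethanol/3.7
= 2·135 + 108/18 + 10/2.8 + 176/3.7
= 270 + 6 + 3.57 + 47.57
= 327.14 mOsm/kg ≈ 327.1 mOsm/kg
Osmolar gap = measured − calculated = 331 − 327.1 = 3.9 mOsm/kg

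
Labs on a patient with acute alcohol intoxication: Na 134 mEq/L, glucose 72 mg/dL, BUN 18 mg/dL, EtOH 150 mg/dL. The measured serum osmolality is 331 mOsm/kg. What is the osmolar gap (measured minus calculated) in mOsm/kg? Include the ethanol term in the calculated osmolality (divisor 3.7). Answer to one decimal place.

Calculated osmolality = 2·Na + glucose/18 + BUN/2.8 + ethanol/3.7
= 2·134 + 72/18 + 18/2.8 + 150/3.7
= 268 + 4 + 6.43 + 40.54
= 318.97 mOsm/kg ≈ 319.0 mOsm/kg
Osmolar gap = measured − calculated = 331 − 319.0 = 12.0 mOsm/kg

12.0 mOsm/kg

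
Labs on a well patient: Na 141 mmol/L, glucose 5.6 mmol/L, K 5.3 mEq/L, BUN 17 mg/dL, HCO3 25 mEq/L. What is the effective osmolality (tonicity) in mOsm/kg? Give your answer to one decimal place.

Effective osmolality excludes urea (freely permeant across cell membranes):
2·Na + glucose
= 2·141 + 5.6
= 282 + 5.6
= 287.6 mOsm/kg

287.6 mOsm/kg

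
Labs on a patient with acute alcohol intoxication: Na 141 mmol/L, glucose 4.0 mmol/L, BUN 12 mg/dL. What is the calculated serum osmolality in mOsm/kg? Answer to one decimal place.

Calculated osmolality = 2·Na + glucose + BUN/2.8
= 2·141 + 4 + 12/2.8
= 282 + 4 + 4.29
= 290.29 mOsm/kg

290.3 mOsm/kg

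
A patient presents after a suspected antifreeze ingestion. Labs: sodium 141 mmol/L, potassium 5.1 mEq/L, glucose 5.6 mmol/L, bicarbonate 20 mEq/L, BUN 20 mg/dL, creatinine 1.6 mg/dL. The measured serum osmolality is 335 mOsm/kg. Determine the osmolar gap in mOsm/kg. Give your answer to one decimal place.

Calculated osmolality = 2·Na + glucose + BUN/2.8
= 2·141 + 5.6 + 20/2.8
= 282 + 5.60 + 7.14
= 294.74 mOsm/kg ≈ 294.7 mOsm/kg
Osmolar gap = measured − calculated = 335 − 294.7 = 40.3 mOsm/kg

40.3 mOsm/kg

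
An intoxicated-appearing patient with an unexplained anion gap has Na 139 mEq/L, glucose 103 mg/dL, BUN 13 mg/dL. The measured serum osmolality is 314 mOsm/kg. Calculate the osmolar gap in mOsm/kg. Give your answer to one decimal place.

Calculated osmolality = 2·Na + glucose/18 + BUN/2.8
= 2·139 + 103/18 + 13/2.8
= 278 + 5.72 + 4.64
= 288.36 mOsm/kg ≈ 288.4 mOsm/kg
Osmolar gap = measured − calculated = 314 − 288.4 = 25.6 mOsm/kg

25.6 mOsm/kg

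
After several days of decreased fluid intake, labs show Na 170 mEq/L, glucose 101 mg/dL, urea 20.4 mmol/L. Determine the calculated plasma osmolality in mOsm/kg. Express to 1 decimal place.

366.0 mOsm/kg

Calculated osmolality = 2·Na + glucose/18 + urea
= 2·170 + 101/18 + 20.4
= 340 + 5.61 + 20.40
= 366.01 mOsm/kg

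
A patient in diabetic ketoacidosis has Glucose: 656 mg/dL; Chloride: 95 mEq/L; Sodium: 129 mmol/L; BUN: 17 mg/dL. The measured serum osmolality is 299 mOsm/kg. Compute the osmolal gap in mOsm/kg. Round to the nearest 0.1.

-1.5 mOsm/kg

Calculated osmolality = 2·Na + glucose/18 + BUN/2.8
= 2·129 + 656/18 + 17/2.8
= 258 + 36.44 + 6.07
= 300.51 mOsm/kg ≈ 300.5 mOsm/kg
Osmolar gap = measured − calculated = 299 − 300.5 = -1.5 mOsm/kg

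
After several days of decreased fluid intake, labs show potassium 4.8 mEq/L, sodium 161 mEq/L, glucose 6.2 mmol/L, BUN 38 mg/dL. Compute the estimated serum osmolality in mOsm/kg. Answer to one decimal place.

341.8 mOsm/kg

Calculated osmolality = 2·Na + glucose + BUN/2.8
= 2·161 + 6.2 + 38/2.8
= 322 + 6.20 + 13.57
= 341.77 mOsm/kg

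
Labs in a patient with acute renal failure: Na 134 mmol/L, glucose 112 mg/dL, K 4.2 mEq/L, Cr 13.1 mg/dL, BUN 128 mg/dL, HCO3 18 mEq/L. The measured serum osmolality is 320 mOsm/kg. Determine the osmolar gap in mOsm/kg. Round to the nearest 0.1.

Calculated osmolality = 2·Na + glucose/18 + BUN/2.8
= 2·134 + 112/18 + 128/2.8
= 268 + 6.22 + 45.71
= 319.93 mOsm/kg ≈ 319.9 mOsm/kg
Osmolar gap = measured − calculated = 320 − 319.9 = 0.1 mOsm/kg

0.1 mOsm/kg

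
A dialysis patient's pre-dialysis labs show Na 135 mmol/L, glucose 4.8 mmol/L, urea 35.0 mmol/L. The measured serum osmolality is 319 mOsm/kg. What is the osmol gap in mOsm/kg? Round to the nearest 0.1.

9.2 mOsm/kg

Calculated osmolality = 2·Na + glucose + urea
= 2·135 + 4.8 + 35
= 270 + 4.80 + 35
= 309.8 mOsm/kg ≈ 309.8 mOsm/kg
Osmolar gap = measured − calculated = 319 − 309.8 = 9.2 mOsm/kg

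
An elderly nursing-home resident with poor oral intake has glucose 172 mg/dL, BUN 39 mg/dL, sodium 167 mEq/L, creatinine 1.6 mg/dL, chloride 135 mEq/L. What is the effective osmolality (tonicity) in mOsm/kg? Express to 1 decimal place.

Effective osmolality excludes urea (freely permeant across cell membranes):
2·Na + glucose/18
= 2·167 + 172/18
= 334 + 9.56
= 343.56 mOsm/kg

343.6 mOsm/kg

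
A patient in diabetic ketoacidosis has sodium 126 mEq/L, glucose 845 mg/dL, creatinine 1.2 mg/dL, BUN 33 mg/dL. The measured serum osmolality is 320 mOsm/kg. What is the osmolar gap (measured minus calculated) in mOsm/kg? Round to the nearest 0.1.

9.3 mOsm/kg

Calculated osmolality = 2·Na + glucose/18 + BUN/2.8
= 2·126 + 845/18 + 33/2.8
= 252 + 46.94 + 11.79
= 310.73 mOsm/kg ≈ 310.7 mOsm/kg
Osmolar gap = measured − calculated = 320 − 310.7 = 9.3 mOsm/kg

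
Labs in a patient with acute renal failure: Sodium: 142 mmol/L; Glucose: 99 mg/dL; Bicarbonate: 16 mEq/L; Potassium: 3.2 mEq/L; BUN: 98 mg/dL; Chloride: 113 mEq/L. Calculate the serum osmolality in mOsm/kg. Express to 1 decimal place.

324.5 mOsm/kg

Calculated osmolality = 2·Na + glucose/18 + BUN/2.8
= 2·142 + 99/18 + 98/2.8
= 284 + 5.50 + 35
= 324.5 mOsm/kg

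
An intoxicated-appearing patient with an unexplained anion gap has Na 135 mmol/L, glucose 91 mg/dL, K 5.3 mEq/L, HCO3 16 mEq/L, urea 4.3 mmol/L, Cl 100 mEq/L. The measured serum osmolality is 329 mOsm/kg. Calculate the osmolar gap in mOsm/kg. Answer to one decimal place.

Calculated osmolality = 2·Na + glucose/18 + urea
= 2·135 + 91/18 + 4.3
= 270 + 5.06 + 4.30
= 279.36 mOsm/kg ≈ 279.4 mOsm/kg
Osmolar gap = measured − calculated = 329 − 279.4 = 49.6 mOsm/kg

49.6 mOsm/kg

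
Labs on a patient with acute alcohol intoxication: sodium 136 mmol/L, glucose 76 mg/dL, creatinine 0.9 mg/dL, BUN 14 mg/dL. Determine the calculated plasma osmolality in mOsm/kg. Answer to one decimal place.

Calculated osmolality = 2·Na + glucose/18 + BUN/2.8
= 2·136 + 76/18 + 14/2.8
= 272 + 4.22 + 5
= 281.22 mOsm/kg

281.2 mOsm/kg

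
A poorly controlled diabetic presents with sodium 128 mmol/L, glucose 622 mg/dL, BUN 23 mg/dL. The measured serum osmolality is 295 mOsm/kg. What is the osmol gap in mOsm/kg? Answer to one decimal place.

-3.8 mOsm/kg

Calculated osmolality = 2·Na + glucose/18 + BUN/2.8
= 2·128 + 622/18 + 23/2.8
= 256 + 34.56 + 8.21
= 298.77 mOsm/kg ≈ 298.8 mOsm/kg
Osmolar gap = measured − calculated = 295 − 298.8 = -3.8 mOsm/kg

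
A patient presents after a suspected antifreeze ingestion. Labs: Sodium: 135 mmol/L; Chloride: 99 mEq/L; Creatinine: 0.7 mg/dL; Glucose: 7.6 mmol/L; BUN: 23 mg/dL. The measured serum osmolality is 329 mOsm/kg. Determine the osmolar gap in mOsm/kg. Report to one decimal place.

Calculated osmolality = 2·Na + glucose + BUN/2.8
= 2·135 + 7.6 + 23/2.8
= 270 + 7.60 + 8.21
= 285.81 mOsm/kg ≈ 285.8 mOsm/kg
Osmolar gap = measured − calculated = 329 − 285.8 = 43.2 mOsm/kg

43.2 mOsm/kg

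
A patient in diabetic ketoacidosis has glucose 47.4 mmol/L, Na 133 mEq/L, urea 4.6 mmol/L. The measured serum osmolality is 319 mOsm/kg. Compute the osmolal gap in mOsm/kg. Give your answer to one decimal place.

Calculated osmolality = 2·Na + glucose + urea
= 2·133 + 47.4 + 4.6
= 266 + 47.40 + 4.60
= 318 mOsm/kg ≈ 318.0 mOsm/kg
Osmolar gap = measured − calculated = 319 − 318.0 = 1.0 mOsm/kg

1.0 mOsm/kg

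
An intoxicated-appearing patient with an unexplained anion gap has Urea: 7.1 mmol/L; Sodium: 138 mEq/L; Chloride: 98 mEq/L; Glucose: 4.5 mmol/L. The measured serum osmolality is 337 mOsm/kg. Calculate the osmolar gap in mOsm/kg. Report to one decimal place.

49.4 mOsm/kg

Calculated osmolality = 2·Na + glucose + urea
= 2·138 + 4.5 + 7.1
= 276 + 4.50 + 7.10
= 287.6 mOsm/kg ≈ 287.6 mOsm/kg
Osmolar gap = measured − calculated = 337 − 287.6 = 49.4 mOsm/kg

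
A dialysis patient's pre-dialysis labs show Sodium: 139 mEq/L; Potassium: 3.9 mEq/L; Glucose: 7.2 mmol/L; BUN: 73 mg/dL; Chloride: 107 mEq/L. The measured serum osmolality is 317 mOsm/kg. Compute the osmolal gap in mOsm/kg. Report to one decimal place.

5.7 mOsm/kg

Calculated osmolality = 2·Na + glucose + BUN/2.8
= 2·139 + 7.2 + 73/2.8
= 278 + 7.20 + 26.07
= 311.27 mOsm/kg ≈ 311.3 mOsm/kg
Osmolar gap = measured − calculated = 317 − 311.3 = 5.7 mOsm/kg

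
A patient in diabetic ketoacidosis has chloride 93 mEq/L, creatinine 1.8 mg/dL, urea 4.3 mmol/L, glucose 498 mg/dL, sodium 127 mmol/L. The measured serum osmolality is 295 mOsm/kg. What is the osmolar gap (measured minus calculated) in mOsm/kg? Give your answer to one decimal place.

Calculated osmolality = 2·Na + glucose/18 + urea
= 2·127 + 498/18 + 4.3
= 254 + 27.67 + 4.30
= 285.97 mOsm/kg ≈ 286.0 mOsm/kg
Osmolar gap = measured − calculated = 295 − 286.0 = 9.0 mOsm/kg

9.0 mOsm/kg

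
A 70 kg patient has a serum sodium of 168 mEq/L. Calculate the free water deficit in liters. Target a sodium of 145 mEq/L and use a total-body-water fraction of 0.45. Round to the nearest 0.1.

5.0 L

TBW = 0.45 · 70 = 31.5 L
Free water deficit = TBW · (Na/145 − 1)
= 31.5 · (168/145 − 1)
= 31.5 · 0.1586
= 5 L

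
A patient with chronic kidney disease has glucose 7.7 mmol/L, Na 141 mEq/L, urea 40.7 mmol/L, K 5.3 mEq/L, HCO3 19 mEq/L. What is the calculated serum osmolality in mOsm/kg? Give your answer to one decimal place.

Calculated osmolality = 2·Na + glucose + urea
= 2·141 + 7.7 + 40.7
= 282 + 7.70 + 40.70
= 330.4 mOsm/kg

330.4 mOsm/kg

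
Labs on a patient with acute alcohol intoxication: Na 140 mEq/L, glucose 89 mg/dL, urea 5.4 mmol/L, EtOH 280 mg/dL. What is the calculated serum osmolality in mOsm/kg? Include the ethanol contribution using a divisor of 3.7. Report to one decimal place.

366.0 mOsm/kg

Calculated osmolality = 2·Na + glucose/18 + urea + ethanol/3.7
= 2·140 + 89/18 + 5.4 + 280/3.7
= 280 + 4.94 + 5.40 + 75.68
= 366.02 mOsm/kg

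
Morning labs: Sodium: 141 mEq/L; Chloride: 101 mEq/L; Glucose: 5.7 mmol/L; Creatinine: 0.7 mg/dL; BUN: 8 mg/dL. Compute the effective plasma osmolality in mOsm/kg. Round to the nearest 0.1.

Effective osmolality excludes urea (freely permeant across cell membranes):
2·Na + glucose
= 2·141 + 5.7
= 282 + 5.7
= 287.7 mOsm/kg

287.7 mOsm/kg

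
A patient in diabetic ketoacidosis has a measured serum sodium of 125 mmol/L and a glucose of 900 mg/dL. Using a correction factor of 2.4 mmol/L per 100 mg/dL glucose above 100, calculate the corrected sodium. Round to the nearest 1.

144 mmol/L

Corrected Na = measured Na + 2.4 · (glucose − 100)/100
= 125 + 2.4 · (900 − 100)/100
= 125 + 19.2
= 144.2 mmol/L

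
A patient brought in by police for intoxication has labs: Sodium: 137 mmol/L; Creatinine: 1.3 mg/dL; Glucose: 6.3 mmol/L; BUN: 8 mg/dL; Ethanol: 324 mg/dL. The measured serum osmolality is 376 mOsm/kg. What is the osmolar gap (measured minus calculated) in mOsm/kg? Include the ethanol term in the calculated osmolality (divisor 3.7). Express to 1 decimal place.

Calculated osmolality = 2·Na + glucose + BUN/2.8 + ethanol/3.7
= 2·137 + 6.3 + 8/2.8 + 324/3.7
= 274 + 6.30 + 2.86 + 87.57
= 370.73 mOsm/kg ≈ 370.7 mOsm/kg
Osmolar gap = measured − calculated = 376 − 370.7 = 5.3 mOsm/kg

5.3 mOsm/kg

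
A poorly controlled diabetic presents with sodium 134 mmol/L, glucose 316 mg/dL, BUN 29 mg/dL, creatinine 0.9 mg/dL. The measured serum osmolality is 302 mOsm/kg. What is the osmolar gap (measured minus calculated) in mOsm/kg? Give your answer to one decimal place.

Calculated osmolality = 2·Na + glucose/18 + BUN/2.8
= 2·134 + 316/18 + 29/2.8
= 268 + 17.56 + 10.36
= 295.92 mOsm/kg ≈ 295.9 mOsm/kg
Osmolar gap = measured − calculated = 302 − 295.9 = 6.1 mOsm/kg

6.1 mOsm/kg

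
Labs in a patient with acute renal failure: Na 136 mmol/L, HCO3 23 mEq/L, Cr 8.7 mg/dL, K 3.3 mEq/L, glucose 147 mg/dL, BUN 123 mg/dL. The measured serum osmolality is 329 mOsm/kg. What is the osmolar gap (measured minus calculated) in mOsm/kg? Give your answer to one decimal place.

Calculated osmolality = 2·Na + glucose/18 + BUN/2.8
= 2·136 + 147/18 + 123/2.8
= 272 + 8.17 + 43.93
= 324.1 mOsm/kg ≈ 324.1 mOsm/kg
Osmolar gap = measured − calculated = 329 − 324.1 = 4.9 mOsm/kg

4.9 mOsm/kg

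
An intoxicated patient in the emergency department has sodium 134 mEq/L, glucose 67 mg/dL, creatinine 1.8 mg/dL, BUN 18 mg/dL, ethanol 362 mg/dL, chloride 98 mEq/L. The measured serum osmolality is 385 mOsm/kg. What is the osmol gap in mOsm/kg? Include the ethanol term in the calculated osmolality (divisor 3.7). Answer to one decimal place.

9.0 mOsm/kg

Calculated osmolality = 2·Na + glucose/18 + BUN/2.8 + ethanol/3.7
= 2·134 + 67/18 + 18/2.8 + 362/3.7
= 268 + 3.72 + 6.43 + 97.84
= 375.99 mOsm/kg ≈ 376.0 mOsm/kg
Osmolar gap = measured − calculated = 385 − 376.0 = 9.0 mOsm/kg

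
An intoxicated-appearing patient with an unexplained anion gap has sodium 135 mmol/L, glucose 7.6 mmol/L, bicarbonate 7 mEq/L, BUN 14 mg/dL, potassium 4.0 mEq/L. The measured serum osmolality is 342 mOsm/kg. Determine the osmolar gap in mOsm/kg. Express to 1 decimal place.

59.4 mOsm/kg

Calculated osmolality = 2·Na + glucose + BUN/2.8
= 2·135 + 7.6 + 14/2.8
= 270 + 7.60 + 5
= 282.6 mOsm/kg ≈ 282.6 mOsm/kg
Osmolar gap = measured − calculated = 342 − 282.6 = 59.4 mOsm/kg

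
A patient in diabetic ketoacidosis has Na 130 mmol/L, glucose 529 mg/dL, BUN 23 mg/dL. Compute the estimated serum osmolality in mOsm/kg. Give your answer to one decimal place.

Calculated osmolality = 2·Na + glucose/18 + BUN/2.8
= 2·130 + 529/18 + 23/2.8
= 260 + 29.39 + 8.21
= 297.6 mOsm/kg

297.6 mOsm/kg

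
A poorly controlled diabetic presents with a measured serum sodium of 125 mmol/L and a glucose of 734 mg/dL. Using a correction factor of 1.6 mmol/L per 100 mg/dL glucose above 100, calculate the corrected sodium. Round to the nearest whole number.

Corrected Na = measured Na + 1.6 · (glucose − 100)/100
= 125 + 1.6 · (734 − 100)/100
= 125 + 10.1
= 135.1 mmol/L

135 mmol/L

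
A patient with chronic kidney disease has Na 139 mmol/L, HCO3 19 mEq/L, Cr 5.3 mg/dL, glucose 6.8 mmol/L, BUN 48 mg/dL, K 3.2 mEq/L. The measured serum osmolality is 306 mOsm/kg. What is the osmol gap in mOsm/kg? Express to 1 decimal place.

4.1 mOsm/kg

Calculated osmolality = 2·Na + glucose + BUN/2.8
= 2·139 + 6.8 + 48/2.8
= 278 + 6.80 + 17.14
= 301.94 mOsm/kg ≈ 301.9 mOsm/kg
Osmolar gap = measured − calculated = 306 − 301.9 = 4.1 mOsm/kg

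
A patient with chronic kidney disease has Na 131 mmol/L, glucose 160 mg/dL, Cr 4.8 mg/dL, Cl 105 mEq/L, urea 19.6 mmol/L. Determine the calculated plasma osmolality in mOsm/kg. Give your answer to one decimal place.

290.5 mOsm/kg

Calculated osmolality = 2·Na + glucose/18 + urea
= 2·131 + 160/18 + 19.6
= 262 + 8.89 + 19.60
= 290.49 mOsm/kg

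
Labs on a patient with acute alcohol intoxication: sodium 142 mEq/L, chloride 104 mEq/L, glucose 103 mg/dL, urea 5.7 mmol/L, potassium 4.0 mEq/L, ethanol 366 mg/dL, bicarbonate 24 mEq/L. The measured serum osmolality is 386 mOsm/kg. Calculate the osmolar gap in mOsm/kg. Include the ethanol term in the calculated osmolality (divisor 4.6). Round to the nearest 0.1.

11.0 mOsm/kg

Calculated osmolality = 2·Na + glucose/18 + urea + ethanol/4.6
= 2·142 + 103/18 + 5.7 + 366/4.6
= 284 + 5.72 + 5.70 + 79.57
= 374.99 mOsm/kg ≈ 375.0 mOsm/kg
Osmolar gap = measured − calculated = 386 − 375.0 = 11.0 mOsm/kg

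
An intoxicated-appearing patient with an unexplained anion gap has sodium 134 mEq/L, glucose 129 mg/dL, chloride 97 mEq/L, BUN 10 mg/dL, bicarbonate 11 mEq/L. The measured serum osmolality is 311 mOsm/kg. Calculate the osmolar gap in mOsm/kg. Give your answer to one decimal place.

Calculated osmolality = 2·Na + glucose/18 + BUN/2.8
= 2·134 + 129/18 + 10/2.8
= 268 + 7.17 + 3.57
= 278.74 mOsm/kg ≈ 278.7 mOsm/kg
Osmolar gap = measured − calculated = 311 − 278.7 = 32.3 mOsm/kg

32.3 mOsm/kg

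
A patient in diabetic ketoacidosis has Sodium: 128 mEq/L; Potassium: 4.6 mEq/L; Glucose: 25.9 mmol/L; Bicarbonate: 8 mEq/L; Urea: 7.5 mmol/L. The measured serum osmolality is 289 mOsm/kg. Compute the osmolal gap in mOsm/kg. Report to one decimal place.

-0.4 mOsm/kg

Calculated osmolality = 2·Na + glucose + urea
= 2·128 + 25.9 + 7.5
= 256 + 25.90 + 7.50
= 289.4 mOsm/kg ≈ 289.4 mOsm/kg
Osmolar gap = measured − calculated = 289 − 289.4 = -0.4 mOsm/kg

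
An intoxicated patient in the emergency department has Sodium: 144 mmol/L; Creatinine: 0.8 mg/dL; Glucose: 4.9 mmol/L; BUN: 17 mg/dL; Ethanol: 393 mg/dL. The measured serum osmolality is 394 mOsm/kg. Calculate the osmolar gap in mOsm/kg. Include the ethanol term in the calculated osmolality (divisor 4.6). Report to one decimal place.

Calculated osmolality = 2·Na + glucose + BUN/2.8 + ethanol/4.6
= 2·144 + 4.9 + 17/2.8 + 393/4.6
= 288 + 4.90 + 6.07 + 85.43
= 384.4 mOsm/kg ≈ 384.4 mOsm/kg
Osmolar gap = measured − calculated = 394 − 384.4 = 9.6 mOsm/kg

9.6 mOsm/kg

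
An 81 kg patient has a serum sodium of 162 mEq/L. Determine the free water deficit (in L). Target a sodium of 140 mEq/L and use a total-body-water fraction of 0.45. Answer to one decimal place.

5.7 L

TBW = 0.45 · 81 = 36.45 L
Free water deficit = TBW · (Na/140 − 1)
= 36.45 · (162/140 − 1)
= 36.45 · 0.1571
= 5.73 L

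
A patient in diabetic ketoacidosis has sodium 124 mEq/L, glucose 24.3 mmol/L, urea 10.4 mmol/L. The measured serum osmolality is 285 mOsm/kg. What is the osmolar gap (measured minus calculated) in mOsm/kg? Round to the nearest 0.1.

2.3 mOsm/kg

Calculated osmolality = 2·Na + glucose + urea
= 2·124 + 24.3 + 10.4
= 248 + 24.30 + 10.40
= 282.7 mOsm/kg ≈ 282.7 mOsm/kg
Osmolar gap = measured − calculated = 285 − 282.7 = 2.3 mOsm/kg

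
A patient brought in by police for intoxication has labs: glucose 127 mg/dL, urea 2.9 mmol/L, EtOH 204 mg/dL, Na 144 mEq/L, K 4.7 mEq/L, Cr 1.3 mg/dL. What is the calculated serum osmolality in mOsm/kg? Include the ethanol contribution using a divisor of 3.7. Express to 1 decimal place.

353.1 mOsm/kg

Calculated osmolality = 2·Na + glucose/18 + urea + ethanol/3.7
= 2·144 + 127/18 + 2.9 + 204/3.7
= 288 + 7.06 + 2.90 + 55.14
= 353.1 mOsm/kg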